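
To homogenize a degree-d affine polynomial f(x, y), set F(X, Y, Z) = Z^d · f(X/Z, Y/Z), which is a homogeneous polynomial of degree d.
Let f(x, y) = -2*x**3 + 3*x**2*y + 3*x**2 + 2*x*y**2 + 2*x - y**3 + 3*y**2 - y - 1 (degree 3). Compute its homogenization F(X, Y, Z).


F(X, Y, Z) = -2*X**3 + 3*X**2*Y + 3*X**2*Z + 2*X*Y**2 + 2*X*Z**2 - Y**3 + 3*Y**2*Z - Y*Z**2 - Z**3

deg(f) = 3.
Substitute x = X/Z, y = Y/Z into f, then multiply by Z^3.
  monomial -2·x^3·y^0 ↦ -2·X^3·Y^0·Z^0.
  monomial 3·x^2·y^1 ↦ 3·X^2·Y^1·Z^0.
  monomial 3·x^2·y^0 ↦ 3·X^2·Y^0·Z^1.
  monomial 2·x^1·y^2 ↦ 2·X^1·Y^2·Z^0.
  monomial 2·x^1·y^0 ↦ 2·X^1·Y^0·Z^2.
  monomial -1·x^0·y^3 ↦ -1·X^0·Y^3·Z^0.
  monomial 3·x^0·y^2 ↦ 3·X^0·Y^2·Z^1.
  monomial -1·x^0·y^1 ↦ -1·X^0·Y^1·Z^2.
  monomial -1·x^0·y^0 ↦ -1·X^0·Y^0·Z^3.
Collecting: F(X, Y, Z) = -2*X**3 + 3*X**2*Y + 3*X**2*Z + 2*X*Y**2 + 2*X*Z**2 - Y**3 + 3*Y**2*Z - Y*Z**2 - Z**3.


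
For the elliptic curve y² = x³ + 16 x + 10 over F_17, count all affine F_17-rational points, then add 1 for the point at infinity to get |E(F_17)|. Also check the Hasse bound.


Affine points = {(2, 4), (2, 13), (3, 0), (4, 6), (4, 11), (6, 4), (6, 13), (8, 2), (8, 15), (9, 4), (9, 13), (11, 2), (11, 15), (12, 3), (12, 14), (13, 1), (13, 16), (15, 2), (15, 15)}; affine count = 19; |E(F_17)| = 20.

Discriminant check: Δ ∝ 4a³ + 27b² = 4·16³ + 27·10² = 4·4096 + 27·100 ≡ 10 (mod 17). Nonzero ⇒ E is nonsingular.
For each x ∈ F_17, compute rhs = x³ + 16·x + 10 mod 17, then count y ∈ F_17 with y² ≡ rhs.
  x = 0: rhs = 10, matching y values: none (0 points).
  x = 1: rhs = 10, matching y values: none (0 points).
  x = 2: rhs = 16, matching y values: 4, 13 (2 points).
  x = 3: rhs = 0, matching y values: 0 (1 points).
  x = 4: rhs = 2, matching y values: 6, 11 (2 points).
  x = 5: rhs = 11, matching y values: none (0 points).
  x = 6: rhs = 16, matching y values: 4, 13 (2 points).
  x = 7: rhs = 6, matching y values: none (0 points).
  x = 8: rhs = 4, matching y values: 2, 15 (2 points).
  x = 9: rhs = 16, matching y values: 4, 13 (2 points).
  x = 10: rhs = 14, matching y values: none (0 points).
  x = 11: rhs = 4, matching y values: 2, 15 (2 points).
  x = 12: rhs = 9, matching y values: 3, 14 (2 points).
  x = 13: rhs = 1, matching y values: 1, 16 (2 points).
  x = 14: rhs = 3, matching y values: none (0 points).
  x = 15: rhs = 4, matching y values: 2, 15 (2 points).
  x = 16: rhs = 10, matching y values: none (0 points).
Total affine count: 19.
Full point count |E(F_17)| = 19 + 1 = 20.
Hasse bound: |20 − (17+1)| = |2| = 2 ≤ 2√17 ≈ 8.2462 ✓.


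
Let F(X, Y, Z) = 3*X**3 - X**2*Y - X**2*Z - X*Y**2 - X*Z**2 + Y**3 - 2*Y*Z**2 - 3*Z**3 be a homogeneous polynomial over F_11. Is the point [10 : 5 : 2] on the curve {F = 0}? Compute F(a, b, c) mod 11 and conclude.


F(10,5,2) ≡ 3 (mod 11); P is NOT on the curve.

Evaluate F(10, 5, 2) term-by-term (mod 11).
  3*X**3 ↦ 3·1000·1·1 = 3000
  -X**2*Y ↦ -1·100·5·1 = -500
  -X**2*Z ↦ -1·100·1·2 = -200
  -X*Y**2 ↦ -1·10·25·1 = -250
  -X*Z**2 ↦ -1·10·1·4 = -40
  Y**3 ↦ 1·1·125·1 = 125
  -2*Y*Z**2 ↦ -2·1·5·4 = -40
  -3*Z**3 ↦ -3·1·1·8 = -24
Sum: F(10, 5, 2) = (3000) + (-500) + (-200) + (-250) + (-40) + (125) + (-40) + (-24) = 2071.
Reducing mod 11: 2071 ≡ 3 (mod 11).
Since F(a, b, c) ≡ 3 ≠ 0 (mod 11), P does NOT lie on the curve.


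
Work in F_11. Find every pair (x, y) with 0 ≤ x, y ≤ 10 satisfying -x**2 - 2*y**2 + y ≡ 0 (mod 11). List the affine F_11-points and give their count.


Affine F_11-points: {(0, 0), (0, 6), (1, 8), (1, 9), (4, 2), (4, 4), (7, 2), (7, 4), (10, 8), (10, 9)}; count = 10.

For each of the 121 pairs (x, y) ∈ F_11², evaluate f(x, y) mod 11. Record the zeros.
  x = 0: [0↦0, 1↦10, 2↦5, 3↦7, 4↦5, 5↦10, 6↦0, 7↦8, 8↦1, 9↦1, 10↦8]  zeros at y ∈ {0, 6}
  x = 1: [0↦10, 1↦9, 2↦4, 3↦6, 4↦4, 5↦9, 6↦10, 7↦7, 8↦0, 9↦0, 10↦7]  zeros at y ∈ {8, 9}
  x = 2: [0↦7, 1↦6, 2↦1, 3↦3, 4↦1, 5↦6, 6↦7, 7↦4, 8↦8, 9↦8, 10↦4]  zeros at y ∈ ∅
  x = 3: [0↦2, 1↦1, 2↦7, 3↦9, 4↦7, 5↦1, 6↦2, 7↦10, 8↦3, 9↦3, 10↦10]  zeros at y ∈ ∅
  x = 4: [0↦6, 1↦5, 2↦0, 3↦2, 4↦0, 5↦5, 6↦6, 7↦3, 8↦7, 9↦7, 10↦3]  zeros at y ∈ {2, 4}
  x = 5: [0↦8, 1↦7, 2↦2, 3↦4, 4↦2, 5↦7, 6↦8, 7↦5, 8↦9, 9↦9, 10↦5]  zeros at y ∈ ∅
  x = 6: [0↦8, 1↦7, 2↦2, 3↦4, 4↦2, 5↦7, 6↦8, 7↦5, 8↦9, 9↦9, 10↦5]  zeros at y ∈ ∅
  x = 7: [0↦6, 1↦5, 2↦0, 3↦2, 4↦0, 5↦5, 6↦6, 7↦3, 8↦7, 9↦7, 10↦3]  zeros at y ∈ {2, 4}
  x = 8: [0↦2, 1↦1, 2↦7, 3↦9, 4↦7, 5↦1, 6↦2, 7↦10, 8↦3, 9↦3, 10↦10]  zeros at y ∈ ∅
  x = 9: [0↦7, 1↦6, 2↦1, 3↦3, 4↦1, 5↦6, 6↦7, 7↦4, 8↦8, 9↦8, 10↦4]  zeros at y ∈ ∅
  x = 10: [0↦10, 1↦9, 2↦4, 3↦6, 4↦4, 5↦9, 6↦10, 7↦7, 8↦0, 9↦0, 10↦7]  zeros at y ∈ {8, 9}
Collecting zeros: affine points = {(0, 0), (0, 6), (1, 8), (1, 9), (4, 2), (4, 4), (7, 2), (7, 4), (10, 8), (10, 9)}.
Total count |C(F_11)_aff| = 10.


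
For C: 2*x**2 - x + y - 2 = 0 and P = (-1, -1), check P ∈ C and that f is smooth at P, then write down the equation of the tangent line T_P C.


Tangent line at P: -5*x + y - 4 = 0.

Step 1: f(-1, -1) = 0, so P lies on C.
Step 2: partial derivatives
  f_x(x, y) = 4*x - 1, f_y(x, y) = 1.
  f_x(P) = -5, f_y(P) = 1 (gradient nonzero, so P is smooth).
Step 3: tangent line at P: -5·(x − -1) + 1·(y − -1) = 0.
Expanding: -5*x + y - 4 = 0.


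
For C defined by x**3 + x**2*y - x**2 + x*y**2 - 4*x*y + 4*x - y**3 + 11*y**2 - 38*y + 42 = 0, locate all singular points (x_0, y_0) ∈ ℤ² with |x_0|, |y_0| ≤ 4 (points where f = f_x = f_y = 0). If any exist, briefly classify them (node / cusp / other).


Singular points: {(-1, 3)}; classification: node.

Compute partial derivatives:
  f_x = 3*x**2 + 2*x*y - 2*x + y**2 - 4*y + 4.
  f_y = x**2 + 2*x*y - 4*x - 3*y**2 + 22*y - 38.
Scan x_0 ∈ {−4, ..., 4}. For each x_0, f_y(x_0, y) is a polynomial in y; find its integer roots y ∈ {−4, ..., 4}, then test f_x and f at those candidates.
  x = -4: f_y(-4, y) = -3*y**2 + 14*y - 6; no integer root y with |y| ≤ 4.
  x = -3: f_y(-3, y) = -3*y**2 + 16*y - 17; no integer root y with |y| ≤ 4.
  x = -2: f_y(-2, y) = -3*y**2 + 18*y - 26; no integer root y with |y| ≤ 4.
  x = -1: f_y(-1, y) = -3*y**2 + 20*y - 33; vanishes at y ∈ {3}. (-1, 3): f_x = 0, f = 0 — SINGULAR.
  x = 0: f_y(0, y) = -3*y**2 + 22*y - 38; no integer root y with |y| ≤ 4.
  x = 1: f_y(1, y) = -3*y**2 + 24*y - 41; no integer root y with |y| ≤ 4.
  x = 2: f_y(2, y) = -3*y**2 + 26*y - 42; no integer root y with |y| ≤ 4.
  x = 3: f_y(3, y) = -3*y**2 + 28*y - 41; no integer root y with |y| ≤ 4.
  x = 4: f_y(4, y) = -3*y**2 + 30*y - 38; no integer root y with |y| ≤ 4.
Only singular point on the grid: (-1, 3).
Classify: substitute x = -1 + u, y = 3 + v and expand: f = u**3 + u**2*v - u**2 + u*v**2 - v**3 + v**2.
No constant or linear terms (consistent with a singular point). Quadratic part: -u**2 + v**2. Cubic part: u**3 + u**2*v + u*v**2 - v**3.
The quadratic part v**2 - u**2 = (v − u)(v + u) splits into two distinct linear factors, so there are two distinct tangent lines y − 3 = ±(x − -1) — this is a node (ordinary double point).
Classification: node.


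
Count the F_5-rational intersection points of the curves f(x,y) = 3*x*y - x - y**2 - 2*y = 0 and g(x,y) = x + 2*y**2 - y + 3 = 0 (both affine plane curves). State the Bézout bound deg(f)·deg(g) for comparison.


Common zeros: {(4, 4)}; count = 1; Bézout bound = 4.

deg(f) = 2, deg(g) = 2, so Bézout bound = 4.
Scan x ∈ F_5. For each x, list the y ∈ F_5 with f(x, y) ≡ 0 and those with g(x, y) ≡ 0 (mod 5); the common zeros in that column are the intersection.
  x = 0: f ≡ 0 at y ∈ {0, 3}; g ≡ 0 at y ∈ ∅; common: ∅.
  x = 1: f ≡ 0 at y ∈ ∅; g ≡ 0 at y ∈ {1, 2}; common: ∅.
  x = 2: f ≡ 0 at y ∈ ∅; g ≡ 0 at y ∈ {0, 3}; common: ∅.
  x = 3: f ≡ 0 at y ∈ ∅; g ≡ 0 at y ∈ ∅; common: ∅.
  x = 4: f ≡ 0 at y ∈ {1, 4}; g ≡ 0 at y ∈ {4}; common: {4}.
Collecting: common zeros = {(4, 4)}, so the count is 1.
Comparison with the Bézout bound: 1 ≤ 4 = deg(f)·deg(g), as expected for curves with no common component (the affine F_5-count falls short of the bound because intersections may lie at infinity, over extension fields, or carry multiplicity).


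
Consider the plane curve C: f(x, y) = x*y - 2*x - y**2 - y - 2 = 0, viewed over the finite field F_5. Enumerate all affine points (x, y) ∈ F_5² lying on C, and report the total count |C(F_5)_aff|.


Affine F_5-points: {(1, 1), (1, 4), (4, 0), (4, 3)}; count = 4.

For each of the 25 pairs (x, y) ∈ F_5², evaluate f(x, y) mod 5. Record the zeros.
  x = 0: [0↦3, 1↦1, 2↦2, 3↦1, 4↦3]  zeros at y ∈ ∅
  x = 1: [0↦1, 1↦0, 2↦2, 3↦2, 4↦0]  zeros at y ∈ {1, 4}
  x = 2: [0↦4, 1↦4, 2↦2, 3↦3, 4↦2]  zeros at y ∈ ∅
  x = 3: [0↦2, 1↦3, 2↦2, 3↦4, 4↦4]  zeros at y ∈ ∅
  x = 4: [0↦0, 1↦2, 2↦2, 3↦0, 4↦1]  zeros at y ∈ {0, 3}
Collecting zeros: affine points = {(1, 1), (1, 4), (4, 0), (4, 3)}.
Total count |C(F_5)_aff| = 4.


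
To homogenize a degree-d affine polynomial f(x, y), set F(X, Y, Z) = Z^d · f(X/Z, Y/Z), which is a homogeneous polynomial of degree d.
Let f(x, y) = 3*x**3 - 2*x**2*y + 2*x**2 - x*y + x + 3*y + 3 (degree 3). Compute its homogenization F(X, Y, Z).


F(X, Y, Z) = 3*X**3 - 2*X**2*Y + 2*X**2*Z - X*Y*Z + X*Z**2 + 3*Y*Z**2 + 3*Z**3

deg(f) = 3.
Substitute x = X/Z, y = Y/Z into f, then multiply by Z^3.
  monomial 3·x^3·y^0 ↦ 3·X^3·Y^0·Z^0.
  monomial -2·x^2·y^1 ↦ -2·X^2·Y^1·Z^0.
  monomial 2·x^2·y^0 ↦ 2·X^2·Y^0·Z^1.
  monomial -1·x^1·y^1 ↦ -1·X^1·Y^1·Z^1.
  monomial 1·x^1·y^0 ↦ 1·X^1·Y^0·Z^2.
  monomial 3·x^0·y^1 ↦ 3·X^0·Y^1·Z^2.
  monomial 3·x^0·y^0 ↦ 3·X^0·Y^0·Z^3.
Collecting: F(X, Y, Z) = 3*X**3 - 2*X**2*Y + 2*X**2*Z - X*Y*Z + X*Z**2 + 3*Y*Z**2 + 3*Z**3.


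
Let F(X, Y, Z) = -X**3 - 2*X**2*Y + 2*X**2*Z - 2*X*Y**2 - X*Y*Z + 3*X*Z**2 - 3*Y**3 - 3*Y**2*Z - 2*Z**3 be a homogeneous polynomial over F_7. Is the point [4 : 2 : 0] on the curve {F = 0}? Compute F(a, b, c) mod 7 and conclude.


F(4,2,0) ≡ 5 (mod 7); P is NOT on the curve.

Evaluate F(4, 2, 0) term-by-term (mod 7).
  -X**3 ↦ -1·64·1·1 = -64
  -2*X**2*Y ↦ -2·16·2·1 = -64
  2*X**2*Z ↦ 2·16·1·0 = 0
  -2*X*Y**2 ↦ -2·4·4·1 = -32
  -X*Y*Z ↦ -1·4·2·0 = 0
  3*X*Z**2 ↦ 3·4·1·0 = 0
  -3*Y**3 ↦ -3·1·8·1 = -24
  -3*Y**2*Z ↦ -3·1·4·0 = 0
  -2*Z**3 ↦ -2·1·1·0 = 0
Sum: F(4, 2, 0) = (-64) + (-64) + (0) + (-32) + (0) + (0) + (-24) + (0) + (0) = -184.
Reducing mod 7: -184 ≡ 5 (mod 7).
Since F(a, b, c) ≡ 5 ≠ 0 (mod 7), P does NOT lie on the curve.


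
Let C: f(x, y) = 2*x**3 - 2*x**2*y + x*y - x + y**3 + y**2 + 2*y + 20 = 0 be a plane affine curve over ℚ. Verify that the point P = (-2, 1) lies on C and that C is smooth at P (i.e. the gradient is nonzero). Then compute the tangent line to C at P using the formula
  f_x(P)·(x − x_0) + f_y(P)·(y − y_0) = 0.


Tangent line at P: 32*x - 3*y + 67 = 0.

Step 1: f(-2, 1) = 0, so P lies on C.
Step 2: partial derivatives
  f_x(x, y) = 6*x**2 - 4*x*y + y - 1, f_y(x, y) = -2*x**2 + x + 3*y**2 + 2*y + 2.
  f_x(P) = 32, f_y(P) = -3 (gradient nonzero, so P is smooth).
Step 3: tangent line at P: 32·(x − -2) + -3·(y − 1) = 0.
Expanding: 32*x - 3*y + 67 = 0.


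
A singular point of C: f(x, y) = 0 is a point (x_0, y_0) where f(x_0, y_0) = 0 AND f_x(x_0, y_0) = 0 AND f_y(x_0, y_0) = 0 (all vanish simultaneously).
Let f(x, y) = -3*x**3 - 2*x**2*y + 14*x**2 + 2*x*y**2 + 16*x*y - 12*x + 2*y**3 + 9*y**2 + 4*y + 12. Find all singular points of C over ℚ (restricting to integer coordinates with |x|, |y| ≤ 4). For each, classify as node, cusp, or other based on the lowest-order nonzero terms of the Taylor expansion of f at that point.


Singular points: {(2, -2)}; classification: cusp.

Compute partial derivatives:
  f_x = -9*x**2 - 4*x*y + 28*x + 2*y**2 + 16*y - 12.
  f_y = -2*x**2 + 4*x*y + 16*x + 6*y**2 + 18*y + 4.
Scan x_0 ∈ {−4, ..., 4}. For each x_0, f_y(x_0, y) is a polynomial in y; find its integer roots y ∈ {−4, ..., 4}, then test f_x and f at those candidates.
  x = -4: f_y(-4, y) = 6*y**2 + 2*y - 92; no integer root y with |y| ≤ 4.
  x = -3: f_y(-3, y) = 6*y**2 + 6*y - 62; no integer root y with |y| ≤ 4.
  x = -2: f_y(-2, y) = 6*y**2 + 10*y - 36; no integer root y with |y| ≤ 4.
  x = -1: f_y(-1, y) = 6*y**2 + 14*y - 14; no integer root y with |y| ≤ 4.
  x = 0: f_y(0, y) = 6*y**2 + 18*y + 4; no integer root y with |y| ≤ 4.
  x = 1: f_y(1, y) = 6*y**2 + 22*y + 18; no integer root y with |y| ≤ 4.
  x = 2: f_y(2, y) = 6*y**2 + 26*y + 28; vanishes at y ∈ {-2}. (2, -2): f_x = 0, f = 0 — SINGULAR.
  x = 3: f_y(3, y) = 6*y**2 + 30*y + 34; no integer root y with |y| ≤ 4.
  x = 4: f_y(4, y) = 6*y**2 + 34*y + 36; no integer root y with |y| ≤ 4.
Only singular point on the grid: (2, -2).
Classify: substitute x = 2 + u, y = -2 + v and expand: f = -3*u**3 - 2*u**2*v + 2*u*v**2 + 2*v**3 + v**2.
No constant or linear terms (consistent with a singular point). Quadratic part: v**2. Cubic part: -3*u**3 - 2*u**2*v + 2*u*v**2 + 2*v**3.
The quadratic part v**2 is a perfect square, so there is a single (double) tangent line v = 0, i.e. y = -2. Restricting the cubic part to that line (v = 0) leaves -3*u**3 ≠ 0, so f is not divisible by v and the branch is v² ≈ 3*u**3 to lowest order — this is a cusp.
Classification: cusp.


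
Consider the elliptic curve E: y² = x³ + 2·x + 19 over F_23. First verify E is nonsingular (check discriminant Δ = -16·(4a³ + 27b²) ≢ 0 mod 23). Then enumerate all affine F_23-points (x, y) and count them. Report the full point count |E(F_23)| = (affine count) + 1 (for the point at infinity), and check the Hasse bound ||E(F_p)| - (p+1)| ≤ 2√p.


Affine points = {(2, 10), (2, 13), (3, 11), (3, 12), (5, 4), (5, 19), (7, 10), (7, 13), (8, 8), (8, 15), (10, 2), (10, 21), (12, 0), (14, 10), (14, 13), (19, 4), (19, 19), (20, 3), (20, 20), (22, 4), (22, 19)}; affine count = 21; |E(F_23)| = 22.

Discriminant check: Δ ∝ 4a³ + 27b² = 4·2³ + 27·19² = 4·8 + 27·361 ≡ 4 (mod 23). Nonzero ⇒ E is nonsingular.
For each x ∈ F_23, compute rhs = x³ + 2·x + 19 mod 23, then count y ∈ F_23 with y² ≡ rhs.
  x = 0: rhs = 19, matching y values: none (0 points).
  x = 1: rhs = 22, matching y values: none (0 points).
  x = 2: rhs = 8, matching y values: 10, 13 (2 points).
  x = 3: rhs = 6, matching y values: 11, 12 (2 points).
  x = 4: rhs = 22, matching y values: none (0 points).
  x = 5: rhs = 16, matching y values: 4, 19 (2 points).
  x = 6: rhs = 17, matching y values: none (0 points).
  x = 7: rhs = 8, matching y values: 10, 13 (2 points).
  x = 8: rhs = 18, matching y values: 8, 15 (2 points).
  x = 9: rhs = 7, matching y values: none (0 points).
  x = 10: rhs = 4, matching y values: 2, 21 (2 points).
  x = 11: rhs = 15, matching y values: none (0 points).
  x = 12: rhs = 0, matching y values: 0 (1 points).
  x = 13: rhs = 11, matching y values: none (0 points).
  x = 14: rhs = 8, matching y values: 10, 13 (2 points).
  x = 15: rhs = 20, matching y values: none (0 points).
  x = 16: rhs = 7, matching y values: none (0 points).
  x = 17: rhs = 21, matching y values: none (0 points).
  x = 18: rhs = 22, matching y values: none (0 points).
  x = 19: rhs = 16, matching y values: 4, 19 (2 points).
  x = 20: rhs = 9, matching y values: 3, 20 (2 points).
  x = 21: rhs = 7, matching y values: none (0 points).
  x = 22: rhs = 16, matching y values: 4, 19 (2 points).
Total affine count: 21.
Full point count |E(F_23)| = 21 + 1 = 22.
Hasse bound: |22 − (23+1)| = |-2| = 2 ≤ 2√23 ≈ 9.5917 ✓.


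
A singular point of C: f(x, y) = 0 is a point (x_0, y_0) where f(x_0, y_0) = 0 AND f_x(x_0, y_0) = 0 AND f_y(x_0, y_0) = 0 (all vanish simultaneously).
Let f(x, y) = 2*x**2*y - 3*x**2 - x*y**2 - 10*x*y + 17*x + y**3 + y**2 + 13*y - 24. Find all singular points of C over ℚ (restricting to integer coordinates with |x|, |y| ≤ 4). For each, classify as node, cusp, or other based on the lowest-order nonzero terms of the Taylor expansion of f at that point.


Singular points: {(3, 1)}; classification: node.

Compute partial derivatives:
  f_x = 4*x*y - 6*x - y**2 - 10*y + 17.
  f_y = 2*x**2 - 2*x*y - 10*x + 3*y**2 + 2*y + 13.
Scan x_0 ∈ {−4, ..., 4}. For each x_0, f_y(x_0, y) is a polynomial in y; find its integer roots y ∈ {−4, ..., 4}, then test f_x and f at those candidates.
  x = -4: f_y(-4, y) = 3*y**2 + 10*y + 85; no integer root y with |y| ≤ 4.
  x = -3: f_y(-3, y) = 3*y**2 + 8*y + 61; no integer root y with |y| ≤ 4.
  x = -2: f_y(-2, y) = 3*y**2 + 6*y + 41; no integer root y with |y| ≤ 4.
  x = -1: f_y(-1, y) = 3*y**2 + 4*y + 25; no integer root y with |y| ≤ 4.
  x = 0: f_y(0, y) = 3*y**2 + 2*y + 13; no integer root y with |y| ≤ 4.
  x = 1: f_y(1, y) = 3*y**2 + 5; no integer root y with |y| ≤ 4.
  x = 2: f_y(2, y) = 3*y**2 - 2*y + 1; no integer root y with |y| ≤ 4.
  x = 3: f_y(3, y) = 3*y**2 - 4*y + 1; vanishes at y ∈ {1}. (3, 1): f_x = 0, f = 0 — SINGULAR.
  x = 4: f_y(4, y) = 3*y**2 - 6*y + 5; no integer root y with |y| ≤ 4.
Only singular point on the grid: (3, 1).
Classify: substitute x = 3 + u, y = 1 + v and expand: f = 2*u**2*v - u**2 - u*v**2 + v**3 + v**2.
No constant or linear terms (consistent with a singular point). Quadratic part: -u**2 + v**2. Cubic part: 2*u**2*v - u*v**2 + v**3.
The quadratic part v**2 - u**2 = (v − u)(v + u) splits into two distinct linear factors, so there are two distinct tangent lines y − 1 = ±(x − 3) — this is a node (ordinary double point).
Classification: node.


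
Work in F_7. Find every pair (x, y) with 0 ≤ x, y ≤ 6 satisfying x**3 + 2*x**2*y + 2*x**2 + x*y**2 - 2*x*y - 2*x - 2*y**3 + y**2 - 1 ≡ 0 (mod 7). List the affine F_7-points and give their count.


Affine F_7-points: {(1, 0), (1, 1), (3, 3), (4, 6), (5, 2), (6, 6)}; count = 6.

For each of the 49 pairs (x, y) ∈ F_7², evaluate f(x, y) mod 7. Record the zeros.
  x = 0: [0↦6, 1↦5, 2↦1, 3↦3, 4↦6, 5↦5, 6↦2]  zeros at y ∈ ∅
  x = 1: [0↦0, 1↦0, 2↦6, 3↦6, 4↦2, 5↦3, 6↦4]  zeros at y ∈ {0, 1}
  x = 2: [0↦4, 1↦2, 2↦1, 3↦3, 4↦3, 5↦3, 6↦5]  zeros at y ∈ ∅
  x = 3: [0↦3, 1↦3, 2↦6, 3↦0, 4↦1, 5↦4, 6↦4]  zeros at y ∈ {3}
  x = 4: [0↦3, 1↦2, 2↦6, 3↦3, 4↦2, 5↦5, 6↦0]  zeros at y ∈ {6}
  x = 5: [0↦3, 1↦5, 2↦0, 3↦4, 4↦5, 5↦5, 6↦6]  zeros at y ∈ {2}
  x = 6: [0↦2, 1↦4, 2↦1, 3↦2, 4↦2, 5↦3, 6↦0]  zeros at y ∈ {6}
Collecting zeros: affine points = {(1, 0), (1, 1), (3, 3), (4, 6), (5, 2), (6, 6)}.
Total count |C(F_7)_aff| = 6.


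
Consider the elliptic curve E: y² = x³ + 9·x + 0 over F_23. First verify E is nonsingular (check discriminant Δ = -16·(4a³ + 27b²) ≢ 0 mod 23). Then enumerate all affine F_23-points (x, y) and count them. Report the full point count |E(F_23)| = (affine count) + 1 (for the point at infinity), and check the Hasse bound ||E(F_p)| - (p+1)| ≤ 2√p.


Affine points = {(0, 0), (2, 7), (2, 16), (3, 10), (3, 13), (4, 10), (4, 13), (5, 3), (5, 20), (8, 3), (8, 20), (10, 3), (10, 20), (11, 2), (11, 21), (14, 8), (14, 15), (16, 10), (16, 13), (17, 11), (17, 12), (22, 6), (22, 17)}; affine count = 23; |E(F_23)| = 24.

Discriminant check: Δ ∝ 4a³ + 27b² = 4·9³ + 27·0² = 4·729 + 27·0 ≡ 18 (mod 23). Nonzero ⇒ E is nonsingular.
For each x ∈ F_23, compute rhs = x³ + 9·x + 0 mod 23, then count y ∈ F_23 with y² ≡ rhs.
  x = 0: rhs = 0, matching y values: 0 (1 points).
  x = 1: rhs = 10, matching y values: none (0 points).
  x = 2: rhs = 3, matching y values: 7, 16 (2 points).
  x = 3: rhs = 8, matching y values: 10, 13 (2 points).
  x = 4: rhs = 8, matching y values: 10, 13 (2 points).
  x = 5: rhs = 9, matching y values: 3, 20 (2 points).
  x = 6: rhs = 17, matching y values: none (0 points).
  x = 7: rhs = 15, matching y values: none (0 points).
  x = 8: rhs = 9, matching y values: 3, 20 (2 points).
  x = 9: rhs = 5, matching y values: none (0 points).
  x = 10: rhs = 9, matching y values: 3, 20 (2 points).
  x = 11: rhs = 4, matching y values: 2, 21 (2 points).
  x = 12: rhs = 19, matching y values: none (0 points).
  x = 13: rhs = 14, matching y values: none (0 points).
  x = 14: rhs = 18, matching y values: 8, 15 (2 points).
  x = 15: rhs = 14, matching y values: none (0 points).
  x = 16: rhs = 8, matching y values: 10, 13 (2 points).
  x = 17: rhs = 6, matching y values: 11, 12 (2 points).
  x = 18: rhs = 14, matching y values: none (0 points).
  x = 19: rhs = 15, matching y values: none (0 points).
  x = 20: rhs = 15, matching y values: none (0 points).
  x = 21: rhs = 20, matching y values: none (0 points).
  x = 22: rhs = 13, matching y values: 6, 17 (2 points).
Total affine count: 23.
Full point count |E(F_23)| = 23 + 1 = 24.
Hasse bound: |24 − (23+1)| = |0| = 0 ≤ 2√23 ≈ 9.5917 ✓.


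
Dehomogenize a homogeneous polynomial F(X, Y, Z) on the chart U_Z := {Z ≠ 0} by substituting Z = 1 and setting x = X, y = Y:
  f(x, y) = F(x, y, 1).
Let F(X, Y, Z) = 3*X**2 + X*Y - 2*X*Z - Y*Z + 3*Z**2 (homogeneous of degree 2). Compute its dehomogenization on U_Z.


f(x, y) = 3*x**2 + x*y - 2*x - y + 3

On U_Z we set Z = 1. Each monomial c·X^i·Y^j·Z^k in F becomes c·x^i·y^j·1^k = c·x^i·y^j.
Substituting Z = 1: F(X, Y, 1) = 3*x**2 + x*y - 2*x - y + 3.
Note: deg(f) ≤ deg(F) = 2; strict inequality happens when F is divisible by Z (lost terms).


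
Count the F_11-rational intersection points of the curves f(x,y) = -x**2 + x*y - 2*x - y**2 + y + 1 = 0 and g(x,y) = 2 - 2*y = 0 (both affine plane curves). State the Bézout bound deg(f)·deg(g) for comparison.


Common zeros: {(3, 1), (7, 1)}; count = 2; Bézout bound = 2.

deg(f) = 2, deg(g) = 1, so Bézout bound = 2.
Scan x ∈ F_11. For each x, list the y ∈ F_11 with f(x, y) ≡ 0 and those with g(x, y) ≡ 0 (mod 11); the common zeros in that column are the intersection.
  x = 0: f ≡ 0 at y ∈ {4, 8}; g ≡ 0 at y ∈ {1}; common: ∅.
  x = 1: f ≡ 0 at y ∈ ∅; g ≡ 0 at y ∈ {1}; common: ∅.
  x = 2: f ≡ 0 at y ∈ {4, 10}; g ≡ 0 at y ∈ {1}; common: ∅.
  x = 3: f ≡ 0 at y ∈ {1, 3}; g ≡ 0 at y ∈ {1}; common: {1}.
  x = 4: f ≡ 0 at y ∈ ∅; g ≡ 0 at y ∈ {1}; common: ∅.
  x = 5: f ≡ 0 at y ∈ ∅; g ≡ 0 at y ∈ {1}; common: ∅.
  x = 6: f ≡ 0 at y ∈ {8, 10}; g ≡ 0 at y ∈ {1}; common: ∅.
  x = 7: f ≡ 0 at y ∈ {1, 7}; g ≡ 0 at y ∈ {1}; common: {1}.
  x = 8: f ≡ 0 at y ∈ ∅; g ≡ 0 at y ∈ {1}; common: ∅.
  x = 9: f ≡ 0 at y ∈ {3, 7}; g ≡ 0 at y ∈ {1}; common: ∅.
  x = 10: f ≡ 0 at y ∈ ∅; g ≡ 0 at y ∈ {1}; common: ∅.
Collecting: common zeros = {(3, 1), (7, 1)}, so the count is 2.
Comparison with the Bézout bound: 2 ≤ 2 = deg(f)·deg(g), as expected for curves with no common component (the bound is attained).


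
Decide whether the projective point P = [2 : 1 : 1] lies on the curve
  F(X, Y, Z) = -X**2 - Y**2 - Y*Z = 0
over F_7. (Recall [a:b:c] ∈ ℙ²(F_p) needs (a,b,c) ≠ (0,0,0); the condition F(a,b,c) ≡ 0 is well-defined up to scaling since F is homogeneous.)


F(2,1,1) ≡ 1 (mod 7); P is NOT on the curve.

Evaluate F(2, 1, 1) term-by-term (mod 7).
  -X**2 ↦ -1·4·1·1 = -4
  -Y**2 ↦ -1·1·1·1 = -1
  -Y*Z ↦ -1·1·1·1 = -1
Sum: F(2, 1, 1) = (-4) + (-1) + (-1) = -6.
Reducing mod 7: -6 ≡ 1 (mod 7).
Since F(a, b, c) ≡ 1 ≠ 0 (mod 7), P does NOT lie on the curve.


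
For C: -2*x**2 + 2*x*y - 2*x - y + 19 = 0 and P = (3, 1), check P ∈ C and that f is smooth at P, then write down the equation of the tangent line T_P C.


Tangent line at P: -12*x + 5*y + 31 = 0.

Step 1: f(3, 1) = 0, so P lies on C.
Step 2: partial derivatives
  f_x(x, y) = -4*x + 2*y - 2, f_y(x, y) = 2*x - 1.
  f_x(P) = -12, f_y(P) = 5 (gradient nonzero, so P is smooth).
Step 3: tangent line at P: -12·(x − 3) + 5·(y − 1) = 0.
Expanding: -12*x + 5*y + 31 = 0.


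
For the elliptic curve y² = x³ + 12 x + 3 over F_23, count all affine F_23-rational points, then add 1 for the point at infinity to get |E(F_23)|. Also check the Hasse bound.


Affine points = {(0, 7), (0, 16), (1, 4), (1, 19), (2, 9), (2, 14), (4, 0), (5, 2), (5, 21), (7, 4), (7, 19), (8, 6), (8, 17), (9, 9), (9, 14), (12, 9), (12, 14), (15, 4), (15, 19), (16, 6), (16, 17), (18, 5), (18, 18), (19, 11), (19, 12), (20, 3), (20, 20), (22, 6), (22, 17)}; affine count = 29; |E(F_23)| = 30.

Discriminant check: Δ ∝ 4a³ + 27b² = 4·12³ + 27·3² = 4·1728 + 27·9 ≡ 2 (mod 23). Nonzero ⇒ E is nonsingular.
For each x ∈ F_23, compute rhs = x³ + 12·x + 3 mod 23, then count y ∈ F_23 with y² ≡ rhs.
  x = 0: rhs = 3, matching y values: 7, 16 (2 points).
  x = 1: rhs = 16, matching y values: 4, 19 (2 points).
  x = 2: rhs = 12, matching y values: 9, 14 (2 points).
  x = 3: rhs = 20, matching y values: none (0 points).
  x = 4: rhs = 0, matching y values: 0 (1 points).
  x = 5: rhs = 4, matching y values: 2, 21 (2 points).
  x = 6: rhs = 15, matching y values: none (0 points).
  x = 7: rhs = 16, matching y values: 4, 19 (2 points).
  x = 8: rhs = 13, matching y values: 6, 17 (2 points).
  x = 9: rhs = 12, matching y values: 9, 14 (2 points).
  x = 10: rhs = 19, matching y values: none (0 points).
  x = 11: rhs = 17, matching y values: none (0 points).
  x = 12: rhs = 12, matching y values: 9, 14 (2 points).
  x = 13: rhs = 10, matching y values: none (0 points).
  x = 14: rhs = 17, matching y values: none (0 points).
  x = 15: rhs = 16, matching y values: 4, 19 (2 points).
  x = 16: rhs = 13, matching y values: 6, 17 (2 points).
  x = 17: rhs = 14, matching y values: none (0 points).
  x = 18: rhs = 2, matching y values: 5, 18 (2 points).
  x = 19: rhs = 6, matching y values: 11, 12 (2 points).
  x = 20: rhs = 9, matching y values: 3, 20 (2 points).
  x = 21: rhs = 17, matching y values: none (0 points).
  x = 22: rhs = 13, matching y values: 6, 17 (2 points).
Total affine count: 29.
Full point count |E(F_23)| = 29 + 1 = 30.
Hasse bound: |30 − (23+1)| = |6| = 6 ≤ 2√23 ≈ 9.5917 ✓.


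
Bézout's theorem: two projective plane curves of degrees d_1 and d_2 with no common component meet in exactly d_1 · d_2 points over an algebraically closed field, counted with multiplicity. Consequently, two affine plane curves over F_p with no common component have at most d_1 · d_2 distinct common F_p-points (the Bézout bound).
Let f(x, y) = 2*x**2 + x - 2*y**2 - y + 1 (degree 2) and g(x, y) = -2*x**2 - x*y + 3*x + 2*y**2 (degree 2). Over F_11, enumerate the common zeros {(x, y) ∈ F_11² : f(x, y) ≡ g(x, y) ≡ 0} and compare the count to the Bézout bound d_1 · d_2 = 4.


Common zeros: {(1, 8)}; count = 1; Bézout bound = 4.

deg(f) = 2, deg(g) = 2, so Bézout bound = 4.
Scan x ∈ F_11. For each x, list the y ∈ F_11 with f(x, y) ≡ 0 and those with g(x, y) ≡ 0 (mod 11); the common zeros in that column are the intersection.
  x = 0: f ≡ 0 at y ∈ {6, 10}; g ≡ 0 at y ∈ {0}; common: ∅.
  x = 1: f ≡ 0 at y ∈ {8}; g ≡ 0 at y ∈ {8, 9}; common: {8}.
  x = 2: f ≡ 0 at y ∈ {0, 5}; g ≡ 0 at y ∈ {4, 8}; common: ∅.
  x = 3: f ≡ 0 at y ∈ {0, 5}; g ≡ 0 at y ∈ {3, 4}; common: ∅.
  x = 4: f ≡ 0 at y ∈ {8}; g ≡ 0 at y ∈ {1}; common: ∅.
  x = 5: f ≡ 0 at y ∈ {6, 10}; g ≡ 0 at y ∈ ∅; common: ∅.
  x = 6: f ≡ 0 at y ∈ ∅; g ≡ 0 at y ∈ ∅; common: ∅.
  x = 7: f ≡ 0 at y ∈ ∅; g ≡ 0 at y ∈ {0, 9}; common: ∅.
  x = 8: f ≡ 0 at y ∈ ∅; g ≡ 0 at y ∈ {1, 3}; common: ∅.
  x = 9: f ≡ 0 at y ∈ ∅; g ≡ 0 at y ∈ ∅; common: ∅.
  x = 10: f ≡ 0 at y ∈ ∅; g ≡ 0 at y ∈ ∅; common: ∅.
Collecting: common zeros = {(1, 8)}, so the count is 1.
Comparison with the Bézout bound: 1 ≤ 4 = deg(f)·deg(g), as expected for curves with no common component (the affine F_11-count falls short of the bound because intersections may lie at infinity, over extension fields, or carry multiplicity).


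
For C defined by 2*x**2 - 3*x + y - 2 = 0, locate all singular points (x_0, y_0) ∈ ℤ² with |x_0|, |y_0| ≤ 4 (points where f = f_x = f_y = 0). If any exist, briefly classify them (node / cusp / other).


No singular points in the scanned grid; C is smooth there.

Compute partial derivatives:
  f_x = 4*x - 3.
  f_y = 1.
f_y = 1 is a nonzero constant, so f_y never vanishes: no point (x, y) can satisfy f = f_x = f_y = 0. In particular no (x, y) ∈ {−4, ..., 4}² is singular; the curve is smooth.


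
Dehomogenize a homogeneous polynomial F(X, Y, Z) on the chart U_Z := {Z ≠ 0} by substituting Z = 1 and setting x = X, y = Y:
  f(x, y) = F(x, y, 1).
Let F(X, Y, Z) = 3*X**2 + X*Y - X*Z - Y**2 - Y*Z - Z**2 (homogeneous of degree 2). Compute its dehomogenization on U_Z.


f(x, y) = 3*x**2 + x*y - x - y**2 - y - 1

On U_Z we set Z = 1. Each monomial c·X^i·Y^j·Z^k in F becomes c·x^i·y^j·1^k = c·x^i·y^j.
Substituting Z = 1: F(X, Y, 1) = 3*x**2 + x*y - x - y**2 - y - 1.
Note: deg(f) ≤ deg(F) = 2; strict inequality happens when F is divisible by Z (lost terms).


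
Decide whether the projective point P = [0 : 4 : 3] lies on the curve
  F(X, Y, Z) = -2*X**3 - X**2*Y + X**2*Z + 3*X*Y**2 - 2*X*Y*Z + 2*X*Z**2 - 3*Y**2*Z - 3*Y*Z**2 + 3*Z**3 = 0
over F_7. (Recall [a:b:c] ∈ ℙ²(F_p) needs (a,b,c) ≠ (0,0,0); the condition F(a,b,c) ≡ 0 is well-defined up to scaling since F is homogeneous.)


F(0,4,3) ≡ 4 (mod 7); P is NOT on the curve.

Evaluate F(0, 4, 3) term-by-term (mod 7).
  -2*X**3 ↦ -2·0·1·1 = 0
  -X**2*Y ↦ -1·0·4·1 = 0
  X**2*Z ↦ 1·0·1·3 = 0
  3*X*Y**2 ↦ 3·0·16·1 = 0
  -2*X*Y*Z ↦ -2·0·4·3 = 0
  2*X*Z**2 ↦ 2·0·1·9 = 0
  -3*Y**2*Z ↦ -3·1·16·3 = -144
  -3*Y*Z**2 ↦ -3·1·4·9 = -108
  3*Z**3 ↦ 3·1·1·27 = 81
Sum: F(0, 4, 3) = (0) + (0) + (0) + (0) + (0) + (0) + (-144) + (-108) + (81) = -171.
Reducing mod 7: -171 ≡ 4 (mod 7).
Since F(a, b, c) ≡ 4 ≠ 0 (mod 7), P does NOT lie on the curve.


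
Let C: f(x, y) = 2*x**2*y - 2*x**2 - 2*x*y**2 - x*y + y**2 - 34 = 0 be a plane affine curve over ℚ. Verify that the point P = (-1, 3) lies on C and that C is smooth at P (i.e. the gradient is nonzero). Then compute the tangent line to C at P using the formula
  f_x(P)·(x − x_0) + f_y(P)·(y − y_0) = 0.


Tangent line at P: -29*x + 21*y - 92 = 0.

Step 1: f(-1, 3) = 0, so P lies on C.
Step 2: partial derivatives
  f_x(x, y) = 4*x*y - 4*x - 2*y**2 - y, f_y(x, y) = 2*x**2 - 4*x*y - x + 2*y.
  f_x(P) = -29, f_y(P) = 21 (gradient nonzero, so P is smooth).
Step 3: tangent line at P: -29·(x − -1) + 21·(y − 3) = 0.
Expanding: -29*x + 21*y - 92 = 0.


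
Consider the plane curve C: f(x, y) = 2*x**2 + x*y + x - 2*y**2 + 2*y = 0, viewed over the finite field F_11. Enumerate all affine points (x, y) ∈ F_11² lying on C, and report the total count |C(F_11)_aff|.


Affine F_11-points: {(0, 0), (0, 1), (1, 9), (4, 6), (4, 8), (5, 0), (5, 9), (8, 8), (9, 5), (9, 6), (10, 1), (10, 5)}; count = 12.

For each of the 121 pairs (x, y) ∈ F_11², evaluate f(x, y) mod 11. Record the zeros.
  x = 0: [0↦0, 1↦0, 2↦7, 3↦10, 4↦9, 5↦4, 6↦6, 7↦4, 8↦9, 9↦10, 10↦7]  zeros at y ∈ {0, 1}
  x = 1: [0↦3, 1↦4, 2↦1, 3↦5, 4↦5, 5↦1, 6↦4, 7↦3, 8↦9, 9↦0, 10↦9]  zeros at y ∈ {9}
  x = 2: [0↦10, 1↦1, 2↦10, 3↦4, 4↦5, 5↦2, 6↦6, 7↦6, 8↦2, 9↦5, 10↦4]  zeros at y ∈ ∅
  x = 3: [0↦10, 1↦2, 2↦1, 3↦7, 4↦9, 5↦7, 6↦1, 7↦2, 8↦10, 9↦3, 10↦3]  zeros at y ∈ ∅
  x = 4: [0↦3, 1↦7, 2↦7, 3↦3, 4↦6, 5↦5, 6↦0, 7↦2, 8↦0, 9↦5, 10↦6]  zeros at y ∈ {6, 8}
  x = 5: [0↦0, 1↦5, 2↦6, 3↦3, 4↦7, 5↦7, 6↦3, 7↦6, 8↦5, 9↦0, 10↦2]  zeros at y ∈ {0, 9}
  x = 6: [0↦1, 1↦7, 2↦9, 3↦7, 4↦1, 5↦2, 6↦10, 7↦3, 8↦3, 9↦10, 10↦2]  zeros at y ∈ ∅
  x = 7: [0↦6, 1↦2, 2↦5, 3↦4, 4↦10, 5↦1, 6↦10, 7↦4, 8↦5, 9↦2, 10↦6]  zeros at y ∈ ∅
  x = 8: [0↦4, 1↦1, 2↦5, 3↦5, 4↦1, 5↦4, 6↦3, 7↦9, 8↦0, 9↦9, 10↦3]  zeros at y ∈ {8}
  x = 9: [0↦6, 1↦4, 2↦9, 3↦10, 4↦7, 5↦0, 6↦0, 7↦7, 8↦10, 9↦9, 10↦4]  zeros at y ∈ {5, 6}
  x = 10: [0↦1, 1↦0, 2↦6, 3↦8, 4↦6, 5↦0, 6↦1, 7↦9, 8↦2, 9↦2, 10↦9]  zeros at y ∈ {1, 5}
Collecting zeros: affine points = {(0, 0), (0, 1), (1, 9), (4, 6), (4, 8), (5, 0), (5, 9), (8, 8), (9, 5), (9, 6), (10, 1), (10, 5)}.
Total count |C(F_11)_aff| = 12.


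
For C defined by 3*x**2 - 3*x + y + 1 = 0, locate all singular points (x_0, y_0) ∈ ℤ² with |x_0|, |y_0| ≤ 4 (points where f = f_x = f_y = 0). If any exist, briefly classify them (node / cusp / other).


No singular points in the scanned grid; C is smooth there.

Compute partial derivatives:
  f_x = 6*x - 3.
  f_y = 1.
f_y = 1 is a nonzero constant, so f_y never vanishes: no point (x, y) can satisfy f = f_x = f_y = 0. In particular no (x, y) ∈ {−4, ..., 4}² is singular; the curve is smooth.


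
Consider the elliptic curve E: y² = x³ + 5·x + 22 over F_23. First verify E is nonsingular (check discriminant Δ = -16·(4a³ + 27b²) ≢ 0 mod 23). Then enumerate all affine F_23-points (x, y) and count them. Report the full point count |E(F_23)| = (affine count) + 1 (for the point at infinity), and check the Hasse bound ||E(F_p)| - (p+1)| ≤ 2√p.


Affine points = {(3, 8), (3, 15), (7, 3), (7, 20), (12, 4), (12, 19), (16, 9), (16, 14), (17, 11), (17, 12), (20, 7), (20, 16), (21, 2), (21, 21), (22, 4), (22, 19)}; affine count = 16; |E(F_23)| = 17.

Discriminant check: Δ ∝ 4a³ + 27b² = 4·5³ + 27·22² = 4·125 + 27·484 ≡ 21 (mod 23). Nonzero ⇒ E is nonsingular.
For each x ∈ F_23, compute rhs = x³ + 5·x + 22 mod 23, then count y ∈ F_23 with y² ≡ rhs.
  x = 0: rhs = 22, matching y values: none (0 points).
  x = 1: rhs = 5, matching y values: none (0 points).
  x = 2: rhs = 17, matching y values: none (0 points).
  x = 3: rhs = 18, matching y values: 8, 15 (2 points).
  x = 4: rhs = 14, matching y values: none (0 points).
  x = 5: rhs = 11, matching y values: none (0 points).
  x = 6: rhs = 15, matching y values: none (0 points).
  x = 7: rhs = 9, matching y values: 3, 20 (2 points).
  x = 8: rhs = 22, matching y values: none (0 points).
  x = 9: rhs = 14, matching y values: none (0 points).
  x = 10: rhs = 14, matching y values: none (0 points).
  x = 11: rhs = 5, matching y values: none (0 points).
  x = 12: rhs = 16, matching y values: 4, 19 (2 points).
  x = 13: rhs = 7, matching y values: none (0 points).
  x = 14: rhs = 7, matching y values: none (0 points).
  x = 15: rhs = 22, matching y values: none (0 points).
  x = 16: rhs = 12, matching y values: 9, 14 (2 points).
  x = 17: rhs = 6, matching y values: 11, 12 (2 points).
  x = 18: rhs = 10, matching y values: none (0 points).
  x = 19: rhs = 7, matching y values: none (0 points).
  x = 20: rhs = 3, matching y values: 7, 16 (2 points).
  x = 21: rhs = 4, matching y values: 2, 21 (2 points).
  x = 22: rhs = 16, matching y values: 4, 19 (2 points).
Total affine count: 16.
Full point count |E(F_23)| = 16 + 1 = 17.
Hasse bound: |17 − (23+1)| = |-7| = 7 ≤ 2√23 ≈ 9.5917 ✓.


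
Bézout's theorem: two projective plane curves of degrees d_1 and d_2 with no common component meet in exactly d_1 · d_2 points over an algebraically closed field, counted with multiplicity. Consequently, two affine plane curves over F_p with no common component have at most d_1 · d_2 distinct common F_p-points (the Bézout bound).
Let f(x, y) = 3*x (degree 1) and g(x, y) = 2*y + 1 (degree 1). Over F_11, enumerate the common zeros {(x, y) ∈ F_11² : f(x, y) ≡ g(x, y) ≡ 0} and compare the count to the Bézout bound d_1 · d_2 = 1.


Common zeros: {(0, 5)}; count = 1; Bézout bound = 1.

deg(f) = 1, deg(g) = 1, so Bézout bound = 1.
Scan x ∈ F_11. For each x, list the y ∈ F_11 with f(x, y) ≡ 0 and those with g(x, y) ≡ 0 (mod 11); the common zeros in that column are the intersection.
  x = 0: f ≡ 0 at y ∈ {0, 1, 2, 3, 4, 5, 6, 7, 8, 9, 10}; g ≡ 0 at y ∈ {5}; common: {5}.
  x = 1: f ≡ 0 at y ∈ ∅; g ≡ 0 at y ∈ {5}; common: ∅.
  x = 2: f ≡ 0 at y ∈ ∅; g ≡ 0 at y ∈ {5}; common: ∅.
  x = 3: f ≡ 0 at y ∈ ∅; g ≡ 0 at y ∈ {5}; common: ∅.
  x = 4: f ≡ 0 at y ∈ ∅; g ≡ 0 at y ∈ {5}; common: ∅.
  x = 5: f ≡ 0 at y ∈ ∅; g ≡ 0 at y ∈ {5}; common: ∅.
  x = 6: f ≡ 0 at y ∈ ∅; g ≡ 0 at y ∈ {5}; common: ∅.
  x = 7: f ≡ 0 at y ∈ ∅; g ≡ 0 at y ∈ {5}; common: ∅.
  x = 8: f ≡ 0 at y ∈ ∅; g ≡ 0 at y ∈ {5}; common: ∅.
  x = 9: f ≡ 0 at y ∈ ∅; g ≡ 0 at y ∈ {5}; common: ∅.
  x = 10: f ≡ 0 at y ∈ ∅; g ≡ 0 at y ∈ {5}; common: ∅.
Collecting: common zeros = {(0, 5)}, so the count is 1.
Comparison with the Bézout bound: 1 ≤ 1 = deg(f)·deg(g), as expected for curves with no common component (the bound is attained).


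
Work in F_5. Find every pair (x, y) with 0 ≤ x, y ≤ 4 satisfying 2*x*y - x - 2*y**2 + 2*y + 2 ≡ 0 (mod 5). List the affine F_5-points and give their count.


Affine F_5-points: {(0, 3), (1, 3), (1, 4), (2, 0), (2, 3), (3, 1), (3, 3), (4, 2), (4, 3)}; count = 9.

For each of the 25 pairs (x, y) ∈ F_5², evaluate f(x, y) mod 5. Record the zeros.
  x = 0: [0↦2, 1↦2, 2↦3, 3↦0, 4↦3]  zeros at y ∈ {3}
  x = 1: [0↦1, 1↦3, 2↦1, 3↦0, 4↦0]  zeros at y ∈ {3, 4}
  x = 2: [0↦0, 1↦4, 2↦4, 3↦0, 4↦2]  zeros at y ∈ {0, 3}
  x = 3: [0↦4, 1↦0, 2↦2, 3↦0, 4↦4]  zeros at y ∈ {1, 3}
  x = 4: [0↦3, 1↦1, 2↦0, 3↦0, 4↦1]  zeros at y ∈ {2, 3}
Collecting zeros: affine points = {(0, 3), (1, 3), (1, 4), (2, 0), (2, 3), (3, 1), (3, 3), (4, 2), (4, 3)}.
Total count |C(F_5)_aff| = 9.


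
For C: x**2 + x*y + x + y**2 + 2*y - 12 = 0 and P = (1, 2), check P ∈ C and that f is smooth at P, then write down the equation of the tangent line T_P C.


Tangent line at P: 5*x + 7*y - 19 = 0.

Step 1: f(1, 2) = 0, so P lies on C.
Step 2: partial derivatives
  f_x(x, y) = 2*x + y + 1, f_y(x, y) = x + 2*y + 2.
  f_x(P) = 5, f_y(P) = 7 (gradient nonzero, so P is smooth).
Step 3: tangent line at P: 5·(x − 1) + 7·(y − 2) = 0.
Expanding: 5*x + 7*y - 19 = 0.


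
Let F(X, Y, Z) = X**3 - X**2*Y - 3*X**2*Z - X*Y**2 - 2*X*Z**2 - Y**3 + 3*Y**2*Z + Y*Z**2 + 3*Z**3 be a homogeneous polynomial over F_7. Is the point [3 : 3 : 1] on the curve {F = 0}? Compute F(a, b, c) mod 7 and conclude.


F(3,3,1) ≡ 2 (mod 7); P is NOT on the curve.

Evaluate F(3, 3, 1) term-by-term (mod 7).
  X**3 ↦ 1·27·1·1 = 27
  -X**2*Y ↦ -1·9·3·1 = -27
  -3*X**2*Z ↦ -3·9·1·1 = -27
  -X*Y**2 ↦ -1·3·9·1 = -27
  -2*X*Z**2 ↦ -2·3·1·1 = -6
  -Y**3 ↦ -1·1·27·1 = -27
  3*Y**2*Z ↦ 3·1·9·1 = 27
  Y*Z**2 ↦ 1·1·3·1 = 3
  3*Z**3 ↦ 3·1·1·1 = 3
Sum: F(3, 3, 1) = (27) + (-27) + (-27) + (-27) + (-6) + (-27) + (27) + (3) + (3) = -54.
Reducing mod 7: -54 ≡ 2 (mod 7).
Since F(a, b, c) ≡ 2 ≠ 0 (mod 7), P does NOT lie on the curve.


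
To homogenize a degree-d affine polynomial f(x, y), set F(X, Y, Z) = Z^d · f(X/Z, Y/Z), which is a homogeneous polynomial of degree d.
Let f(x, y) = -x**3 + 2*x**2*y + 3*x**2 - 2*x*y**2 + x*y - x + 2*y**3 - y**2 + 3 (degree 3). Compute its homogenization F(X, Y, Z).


F(X, Y, Z) = -X**3 + 2*X**2*Y + 3*X**2*Z - 2*X*Y**2 + X*Y*Z - X*Z**2 + 2*Y**3 - Y**2*Z + 3*Z**3

deg(f) = 3.
Substitute x = X/Z, y = Y/Z into f, then multiply by Z^3.
  monomial -1·x^3·y^0 ↦ -1·X^3·Y^0·Z^0.
  monomial 2·x^2·y^1 ↦ 2·X^2·Y^1·Z^0.
  monomial 3·x^2·y^0 ↦ 3·X^2·Y^0·Z^1.
  monomial -2·x^1·y^2 ↦ -2·X^1·Y^2·Z^0.
  monomial 1·x^1·y^1 ↦ 1·X^1·Y^1·Z^1.
  monomial -1·x^1·y^0 ↦ -1·X^1·Y^0·Z^2.
  monomial 2·x^0·y^3 ↦ 2·X^0·Y^3·Z^0.
  monomial -1·x^0·y^2 ↦ -1·X^0·Y^2·Z^1.
  monomial 3·x^0·y^0 ↦ 3·X^0·Y^0·Z^3.
Collecting: F(X, Y, Z) = -X**3 + 2*X**2*Y + 3*X**2*Z - 2*X*Y**2 + X*Y*Z - X*Z**2 + 2*Y**3 - Y**2*Z + 3*Z**3.


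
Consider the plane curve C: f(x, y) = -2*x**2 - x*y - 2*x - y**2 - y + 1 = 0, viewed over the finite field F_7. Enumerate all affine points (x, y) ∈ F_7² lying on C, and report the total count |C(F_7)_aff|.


Affine F_7-points: {(2, 2), (3, 1), (3, 2), (4, 3), (4, 6), (6, 1), (6, 6)}; count = 7.

For each of the 49 pairs (x, y) ∈ F_7², evaluate f(x, y) mod 7. Record the zeros.
  x = 0: [0↦1, 1↦6, 2↦2, 3↦3, 4↦2, 5↦6, 6↦1]  zeros at y ∈ ∅
  x = 1: [0↦4, 1↦1, 2↦3, 3↦3, 4↦1, 5↦4, 6↦5]  zeros at y ∈ ∅
  x = 2: [0↦3, 1↦6, 2↦0, 3↦6, 4↦3, 5↦5, 6↦5]  zeros at y ∈ {2}
  x = 3: [0↦5, 1↦0, 2↦0, 3↦5, 4↦1, 5↦2, 6↦1]  zeros at y ∈ {1, 2}
  x = 4: [0↦3, 1↦4, 2↦3, 3↦0, 4↦2, 5↦2, 6↦0]  zeros at y ∈ {3, 6}
  x = 5: [0↦4, 1↦4, 2↦2, 3↦5, 4↦6, 5↦5, 6↦2]  zeros at y ∈ ∅
  x = 6: [0↦1, 1↦0, 2↦4, 3↦6, 4↦6, 5↦4, 6↦0]  zeros at y ∈ {1, 6}
Collecting zeros: affine points = {(2, 2), (3, 1), (3, 2), (4, 3), (4, 6), (6, 1), (6, 6)}.
Total count |C(F_7)_aff| = 7.
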